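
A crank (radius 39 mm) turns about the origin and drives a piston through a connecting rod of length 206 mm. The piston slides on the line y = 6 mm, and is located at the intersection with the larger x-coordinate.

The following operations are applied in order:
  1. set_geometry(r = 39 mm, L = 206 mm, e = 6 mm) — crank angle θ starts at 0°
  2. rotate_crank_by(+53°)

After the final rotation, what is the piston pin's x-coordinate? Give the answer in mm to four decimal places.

227.9302

set_geometry: r = 39 mm, L = 206 mm, e = 6 mm; θ ← 0°
rotate_crank_by(+53°): θ ← 0° +53° = 53°
crank pin P = (r cos θ, r sin θ) = (23.470786, 31.146785)
h = r sin θ − e = 31.146785 − 6 = 25.146785
x = r cos θ + √(L² − h²) = 23.470786 + √(42436.0 − 632.3608) = 23.470786 + 204.459383 = 227.930169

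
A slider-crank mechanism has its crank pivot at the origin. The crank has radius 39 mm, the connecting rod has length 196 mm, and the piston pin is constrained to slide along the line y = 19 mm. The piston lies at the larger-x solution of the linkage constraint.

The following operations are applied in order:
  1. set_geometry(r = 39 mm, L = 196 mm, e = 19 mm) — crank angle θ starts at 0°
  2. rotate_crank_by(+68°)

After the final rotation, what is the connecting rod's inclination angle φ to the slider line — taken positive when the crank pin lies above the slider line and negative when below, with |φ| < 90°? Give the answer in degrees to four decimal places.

5.0228

set_geometry: r = 39 mm, L = 196 mm, e = 19 mm; θ ← 0°
rotate_crank_by(+68°): θ ← 0° +68° = 68°
crank pin P = (r cos θ, r sin θ) = (14.609657, 36.160170)
h = r sin θ − e = 36.160170 − 19 = 17.160170
sin φ = h / L = 17.160170 / 196 = 0.08755189
φ = arcsin(0.08755189) = 5.022785°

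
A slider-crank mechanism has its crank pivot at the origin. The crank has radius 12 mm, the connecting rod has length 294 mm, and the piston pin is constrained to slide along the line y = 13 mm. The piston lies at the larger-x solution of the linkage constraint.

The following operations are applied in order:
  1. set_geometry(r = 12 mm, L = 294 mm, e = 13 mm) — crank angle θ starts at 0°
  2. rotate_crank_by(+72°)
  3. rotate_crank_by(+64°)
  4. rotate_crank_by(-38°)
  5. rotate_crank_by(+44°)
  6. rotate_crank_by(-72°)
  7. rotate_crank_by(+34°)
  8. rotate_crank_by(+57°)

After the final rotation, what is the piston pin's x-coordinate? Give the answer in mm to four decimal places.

282.5131

set_geometry: r = 12 mm, L = 294 mm, e = 13 mm; θ ← 0°
rotate_crank_by(+72°): θ ← 0° +72° = 72°
rotate_crank_by(+64°): θ ← 72° +64° = 136°
rotate_crank_by(-38°): θ ← 136° -38° = 98°
rotate_crank_by(+44°): θ ← 98° +44° = 142°
rotate_crank_by(-72°): θ ← 142° -72° = 70°
rotate_crank_by(+34°): θ ← 70° +34° = 104°
rotate_crank_by(+57°): θ ← 104° +57° = 161°
crank pin P = (r cos θ, r sin θ) = (-11.346223, 3.906818)
h = r sin θ − e = 3.906818 − 13 = -9.093182
x = r cos θ + √(L² − h²) = -11.346223 + √(86436.0 − 82.6860) = -11.346223 + 293.859344 = 282.513121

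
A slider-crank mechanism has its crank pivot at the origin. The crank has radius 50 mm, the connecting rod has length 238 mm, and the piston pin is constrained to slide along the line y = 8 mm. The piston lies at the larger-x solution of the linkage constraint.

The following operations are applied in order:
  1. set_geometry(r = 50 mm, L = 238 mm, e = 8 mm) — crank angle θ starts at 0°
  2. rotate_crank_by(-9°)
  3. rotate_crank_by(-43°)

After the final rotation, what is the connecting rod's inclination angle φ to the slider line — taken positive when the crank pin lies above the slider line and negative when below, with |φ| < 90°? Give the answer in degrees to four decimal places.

-11.4880

set_geometry: r = 50 mm, L = 238 mm, e = 8 mm; θ ← 0°
rotate_crank_by(-9°): θ ← 0° -9° = -9°
rotate_crank_by(-43°): θ ← -9° -43° = -52°
crank pin P = (r cos θ, r sin θ) = (30.783074, -39.400538)
h = r sin θ − e = -39.400538 − 8 = -47.400538
sin φ = h / L = -47.400538 / 238 = -0.19916192
φ = arcsin(-0.19916192) = -11.487955°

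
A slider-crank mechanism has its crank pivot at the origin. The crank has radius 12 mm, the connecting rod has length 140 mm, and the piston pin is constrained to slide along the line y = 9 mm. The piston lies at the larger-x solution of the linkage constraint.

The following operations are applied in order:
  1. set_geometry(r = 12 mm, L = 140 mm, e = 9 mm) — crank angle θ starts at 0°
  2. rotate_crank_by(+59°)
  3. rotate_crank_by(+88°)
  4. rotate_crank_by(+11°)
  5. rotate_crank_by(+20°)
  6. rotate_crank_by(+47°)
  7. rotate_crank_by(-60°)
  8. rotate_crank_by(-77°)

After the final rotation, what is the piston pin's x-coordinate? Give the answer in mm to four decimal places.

set_geometry: r = 12 mm, L = 140 mm, e = 9 mm; θ ← 0°
rotate_crank_by(+59°): θ ← 0° +59° = 59°
rotate_crank_by(+88°): θ ← 59° +88° = 147°
rotate_crank_by(+11°): θ ← 147° +11° = 158°
rotate_crank_by(+20°): θ ← 158° +20° = 178°
rotate_crank_by(+47°): θ ← 178° +47° = 225°
rotate_crank_by(-60°): θ ← 225° -60° = 165°
rotate_crank_by(-77°): θ ← 165° -77° = 88°
crank pin P = (r cos θ, r sin θ) = (0.418794, 11.992690)
h = r sin θ − e = 11.992690 − 9 = 2.992690
x = r cos θ + √(L² − h²) = 0.418794 + √(19600.0 − 8.9562) = 0.418794 + 139.968010 = 140.386804

140.3868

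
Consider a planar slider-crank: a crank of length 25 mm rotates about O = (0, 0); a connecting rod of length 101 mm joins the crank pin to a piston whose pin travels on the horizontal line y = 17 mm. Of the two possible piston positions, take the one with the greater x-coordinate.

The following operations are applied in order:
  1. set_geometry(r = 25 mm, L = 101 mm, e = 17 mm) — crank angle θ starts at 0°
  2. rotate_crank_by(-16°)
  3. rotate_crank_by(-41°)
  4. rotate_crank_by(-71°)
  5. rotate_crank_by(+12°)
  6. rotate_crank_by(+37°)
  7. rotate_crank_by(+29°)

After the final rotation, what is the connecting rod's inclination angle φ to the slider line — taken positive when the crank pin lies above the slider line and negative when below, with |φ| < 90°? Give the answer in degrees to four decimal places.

-20.9732

set_geometry: r = 25 mm, L = 101 mm, e = 17 mm; θ ← 0°
rotate_crank_by(-16°): θ ← 0° -16° = -16°
rotate_crank_by(-41°): θ ← -16° -41° = -57°
rotate_crank_by(-71°): θ ← -57° -71° = -128°
rotate_crank_by(+12°): θ ← -128° +12° = -116°
rotate_crank_by(+37°): θ ← -116° +37° = -79°
rotate_crank_by(+29°): θ ← -79° +29° = -50°
crank pin P = (r cos θ, r sin θ) = (16.069690, -19.151111)
h = r sin θ − e = -19.151111 − 17 = -36.151111
sin φ = h / L = -36.151111 / 101 = -0.35793179
φ = arcsin(-0.35793179) = -20.973235°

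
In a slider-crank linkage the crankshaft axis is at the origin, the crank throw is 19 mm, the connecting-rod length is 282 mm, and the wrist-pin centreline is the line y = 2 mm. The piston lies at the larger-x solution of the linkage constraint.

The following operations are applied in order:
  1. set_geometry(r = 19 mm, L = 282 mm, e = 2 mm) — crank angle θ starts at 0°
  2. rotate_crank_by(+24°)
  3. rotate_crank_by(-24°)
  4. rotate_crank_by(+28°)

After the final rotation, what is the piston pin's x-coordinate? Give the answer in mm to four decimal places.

set_geometry: r = 19 mm, L = 282 mm, e = 2 mm; θ ← 0°
rotate_crank_by(+24°): θ ← 0° +24° = 24°
rotate_crank_by(-24°): θ ← 24° -24° = 0°
rotate_crank_by(+28°): θ ← 0° +28° = 28°
crank pin P = (r cos θ, r sin θ) = (16.776004, 8.919960)
h = r sin θ − e = 8.919960 − 2 = 6.919960
x = r cos θ + √(L² − h²) = 16.776004 + √(79524.0 − 47.8858) = 16.776004 + 281.915083 = 298.691088

298.6911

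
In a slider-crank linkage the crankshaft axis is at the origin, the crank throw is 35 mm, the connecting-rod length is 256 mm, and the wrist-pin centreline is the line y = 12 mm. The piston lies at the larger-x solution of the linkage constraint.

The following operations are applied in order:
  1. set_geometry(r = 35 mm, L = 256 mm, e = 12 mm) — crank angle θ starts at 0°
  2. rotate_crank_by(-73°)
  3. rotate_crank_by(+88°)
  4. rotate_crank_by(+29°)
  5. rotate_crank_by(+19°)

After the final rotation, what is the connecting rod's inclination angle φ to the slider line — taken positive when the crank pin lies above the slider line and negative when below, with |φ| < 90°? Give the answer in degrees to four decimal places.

set_geometry: r = 35 mm, L = 256 mm, e = 12 mm; θ ← 0°
rotate_crank_by(-73°): θ ← 0° -73° = -73°
rotate_crank_by(+88°): θ ← -73° +88° = 15°
rotate_crank_by(+29°): θ ← 15° +29° = 44°
rotate_crank_by(+19°): θ ← 44° +19° = 63°
crank pin P = (r cos θ, r sin θ) = (15.889667, 31.185228)
h = r sin θ − e = 31.185228 − 12 = 19.185228
sin φ = h / L = 19.185228 / 256 = 0.07494230
φ = arcsin(0.07494230) = 4.297907°

4.2979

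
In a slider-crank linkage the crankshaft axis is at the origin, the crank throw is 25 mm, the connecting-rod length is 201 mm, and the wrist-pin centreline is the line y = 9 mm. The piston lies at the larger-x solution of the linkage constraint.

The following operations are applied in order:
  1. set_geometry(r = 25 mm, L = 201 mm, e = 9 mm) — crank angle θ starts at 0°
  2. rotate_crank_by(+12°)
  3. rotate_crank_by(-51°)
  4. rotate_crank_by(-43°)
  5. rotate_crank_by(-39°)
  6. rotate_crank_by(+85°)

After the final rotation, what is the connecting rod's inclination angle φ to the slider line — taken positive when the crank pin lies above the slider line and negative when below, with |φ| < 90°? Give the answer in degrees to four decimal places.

-6.7700

set_geometry: r = 25 mm, L = 201 mm, e = 9 mm; θ ← 0°
rotate_crank_by(+12°): θ ← 0° +12° = 12°
rotate_crank_by(-51°): θ ← 12° -51° = -39°
rotate_crank_by(-43°): θ ← -39° -43° = -82°
rotate_crank_by(-39°): θ ← -82° -39° = -121°
rotate_crank_by(+85°): θ ← -121° +85° = -36°
crank pin P = (r cos θ, r sin θ) = (20.225425, -14.694631)
h = r sin θ − e = -14.694631 − 9 = -23.694631
sin φ = h / L = -23.694631 / 201 = -0.11788374
φ = arcsin(-0.11788374) = -6.769983°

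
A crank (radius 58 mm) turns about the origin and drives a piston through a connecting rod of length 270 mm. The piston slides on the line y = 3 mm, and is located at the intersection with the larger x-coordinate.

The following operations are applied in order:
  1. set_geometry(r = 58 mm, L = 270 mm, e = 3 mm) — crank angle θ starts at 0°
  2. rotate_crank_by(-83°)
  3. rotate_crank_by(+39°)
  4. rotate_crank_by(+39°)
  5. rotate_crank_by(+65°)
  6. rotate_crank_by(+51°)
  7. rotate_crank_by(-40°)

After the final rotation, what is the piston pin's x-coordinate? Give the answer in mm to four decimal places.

283.8596

set_geometry: r = 58 mm, L = 270 mm, e = 3 mm; θ ← 0°
rotate_crank_by(-83°): θ ← 0° -83° = -83°
rotate_crank_by(+39°): θ ← -83° +39° = -44°
rotate_crank_by(+39°): θ ← -44° +39° = -5°
rotate_crank_by(+65°): θ ← -5° +65° = 60°
rotate_crank_by(+51°): θ ← 60° +51° = 111°
rotate_crank_by(-40°): θ ← 111° -40° = 71°
crank pin P = (r cos θ, r sin θ) = (18.882953, 54.840077)
h = r sin θ − e = 54.840077 − 3 = 51.840077
x = r cos θ + √(L² − h²) = 18.882953 + √(72900.0 − 2687.3936) = 18.882953 + 264.976615 = 283.859568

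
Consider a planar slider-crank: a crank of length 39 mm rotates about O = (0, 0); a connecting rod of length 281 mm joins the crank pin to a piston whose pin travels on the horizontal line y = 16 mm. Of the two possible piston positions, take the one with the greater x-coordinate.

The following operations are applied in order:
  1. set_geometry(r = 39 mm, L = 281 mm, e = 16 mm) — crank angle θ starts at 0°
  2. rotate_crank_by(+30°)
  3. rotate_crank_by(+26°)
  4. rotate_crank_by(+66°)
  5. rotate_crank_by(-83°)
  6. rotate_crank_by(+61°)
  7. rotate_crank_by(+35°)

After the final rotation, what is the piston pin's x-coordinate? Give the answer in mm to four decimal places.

253.1842

set_geometry: r = 39 mm, L = 281 mm, e = 16 mm; θ ← 0°
rotate_crank_by(+30°): θ ← 0° +30° = 30°
rotate_crank_by(+26°): θ ← 30° +26° = 56°
rotate_crank_by(+66°): θ ← 56° +66° = 122°
rotate_crank_by(-83°): θ ← 122° -83° = 39°
rotate_crank_by(+61°): θ ← 39° +61° = 100°
rotate_crank_by(+35°): θ ← 100° +35° = 135°
crank pin P = (r cos θ, r sin θ) = (-27.577164, 27.577164)
h = r sin θ − e = 27.577164 − 16 = 11.577164
x = r cos θ + √(L² − h²) = -27.577164 + √(78961.0 − 134.0307) = -27.577164 + 280.761410 = 253.184245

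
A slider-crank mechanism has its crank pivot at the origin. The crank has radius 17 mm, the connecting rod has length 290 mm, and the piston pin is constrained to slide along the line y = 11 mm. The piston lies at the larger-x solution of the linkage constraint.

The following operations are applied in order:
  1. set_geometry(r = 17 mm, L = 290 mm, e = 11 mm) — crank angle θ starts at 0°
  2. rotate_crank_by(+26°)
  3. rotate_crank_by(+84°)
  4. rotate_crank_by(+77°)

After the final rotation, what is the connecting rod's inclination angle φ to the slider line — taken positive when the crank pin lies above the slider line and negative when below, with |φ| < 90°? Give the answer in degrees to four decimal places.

-2.5835

set_geometry: r = 17 mm, L = 290 mm, e = 11 mm; θ ← 0°
rotate_crank_by(+26°): θ ← 0° +26° = 26°
rotate_crank_by(+84°): θ ← 26° +84° = 110°
rotate_crank_by(+77°): θ ← 110° +77° = 187°
crank pin P = (r cos θ, r sin θ) = (-16.873285, -2.071779)
h = r sin θ − e = -2.071779 − 11 = -13.071779
sin φ = h / L = -13.071779 / 290 = -0.04507510
φ = arcsin(-0.04507510) = -2.583488°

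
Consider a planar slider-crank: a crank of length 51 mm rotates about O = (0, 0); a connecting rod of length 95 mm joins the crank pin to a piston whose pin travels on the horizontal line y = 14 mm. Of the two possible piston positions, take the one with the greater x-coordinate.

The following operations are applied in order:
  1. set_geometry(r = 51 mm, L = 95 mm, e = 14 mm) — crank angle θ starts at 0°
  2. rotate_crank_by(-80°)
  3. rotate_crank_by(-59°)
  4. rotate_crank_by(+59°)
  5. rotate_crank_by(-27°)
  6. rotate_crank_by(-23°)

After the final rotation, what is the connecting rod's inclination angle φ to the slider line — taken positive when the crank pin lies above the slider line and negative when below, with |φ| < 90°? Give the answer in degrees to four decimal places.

-33.9600

set_geometry: r = 51 mm, L = 95 mm, e = 14 mm; θ ← 0°
rotate_crank_by(-80°): θ ← 0° -80° = -80°
rotate_crank_by(-59°): θ ← -80° -59° = -139°
rotate_crank_by(+59°): θ ← -139° +59° = -80°
rotate_crank_by(-27°): θ ← -80° -27° = -107°
rotate_crank_by(-23°): θ ← -107° -23° = -130°
crank pin P = (r cos θ, r sin θ) = (-32.782168, -39.068267)
h = r sin θ − e = -39.068267 − 14 = -53.068267
sin φ = h / L = -53.068267 / 95 = -0.55861333
φ = arcsin(-0.55861333) = -33.959955°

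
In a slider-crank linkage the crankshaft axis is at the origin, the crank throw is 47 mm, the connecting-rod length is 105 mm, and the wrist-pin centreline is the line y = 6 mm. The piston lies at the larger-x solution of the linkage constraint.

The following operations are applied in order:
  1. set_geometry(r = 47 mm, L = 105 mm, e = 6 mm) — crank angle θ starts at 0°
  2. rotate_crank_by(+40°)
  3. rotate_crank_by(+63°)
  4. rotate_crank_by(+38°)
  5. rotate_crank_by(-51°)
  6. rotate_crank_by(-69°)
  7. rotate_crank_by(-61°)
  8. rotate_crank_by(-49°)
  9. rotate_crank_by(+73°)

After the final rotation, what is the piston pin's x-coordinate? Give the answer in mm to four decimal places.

set_geometry: r = 47 mm, L = 105 mm, e = 6 mm; θ ← 0°
rotate_crank_by(+40°): θ ← 0° +40° = 40°
rotate_crank_by(+63°): θ ← 40° +63° = 103°
rotate_crank_by(+38°): θ ← 103° +38° = 141°
rotate_crank_by(-51°): θ ← 141° -51° = 90°
rotate_crank_by(-69°): θ ← 90° -69° = 21°
rotate_crank_by(-61°): θ ← 21° -61° = -40°
rotate_crank_by(-49°): θ ← -40° -49° = -89°
rotate_crank_by(+73°): θ ← -89° +73° = -16°
crank pin P = (r cos θ, r sin θ) = (45.179300, -12.954956)
h = r sin θ − e = -12.954956 − 6 = -18.954956
x = r cos θ + √(L² − h²) = 45.179300 + √(11025.0 − 359.2903) = 45.179300 + 103.274923 = 148.454222

148.4542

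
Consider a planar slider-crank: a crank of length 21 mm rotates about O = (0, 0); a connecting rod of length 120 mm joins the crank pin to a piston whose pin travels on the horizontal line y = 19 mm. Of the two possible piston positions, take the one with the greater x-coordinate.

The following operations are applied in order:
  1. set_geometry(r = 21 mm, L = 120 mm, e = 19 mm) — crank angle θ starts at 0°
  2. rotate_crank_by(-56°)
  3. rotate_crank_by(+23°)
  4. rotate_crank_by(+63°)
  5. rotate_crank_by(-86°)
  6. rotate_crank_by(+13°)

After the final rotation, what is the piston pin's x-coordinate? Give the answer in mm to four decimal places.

set_geometry: r = 21 mm, L = 120 mm, e = 19 mm; θ ← 0°
rotate_crank_by(-56°): θ ← 0° -56° = -56°
rotate_crank_by(+23°): θ ← -56° +23° = -33°
rotate_crank_by(+63°): θ ← -33° +63° = 30°
rotate_crank_by(-86°): θ ← 30° -86° = -56°
rotate_crank_by(+13°): θ ← -56° +13° = -43°
crank pin P = (r cos θ, r sin θ) = (15.358428, -14.321966)
h = r sin θ − e = -14.321966 − 19 = -33.321966
x = r cos θ + √(L² − h²) = 15.358428 + √(14400.0 − 1110.3534) = 15.358428 + 115.280730 = 130.639157

130.6392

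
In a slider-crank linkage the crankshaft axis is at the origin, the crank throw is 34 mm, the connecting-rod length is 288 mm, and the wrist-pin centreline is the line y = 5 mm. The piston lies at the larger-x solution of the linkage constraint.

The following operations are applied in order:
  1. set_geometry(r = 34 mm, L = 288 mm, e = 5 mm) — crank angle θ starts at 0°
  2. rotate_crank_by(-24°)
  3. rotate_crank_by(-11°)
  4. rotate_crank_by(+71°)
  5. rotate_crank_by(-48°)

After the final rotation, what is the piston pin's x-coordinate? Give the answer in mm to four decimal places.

set_geometry: r = 34 mm, L = 288 mm, e = 5 mm; θ ← 0°
rotate_crank_by(-24°): θ ← 0° -24° = -24°
rotate_crank_by(-11°): θ ← -24° -11° = -35°
rotate_crank_by(+71°): θ ← -35° +71° = 36°
rotate_crank_by(-48°): θ ← 36° -48° = -12°
crank pin P = (r cos θ, r sin θ) = (33.257018, -7.068997)
h = r sin θ − e = -7.068997 − 5 = -12.068997
x = r cos θ + √(L² − h²) = 33.257018 + √(82944.0 − 145.6607) = 33.257018 + 287.747006 = 321.004024

321.0040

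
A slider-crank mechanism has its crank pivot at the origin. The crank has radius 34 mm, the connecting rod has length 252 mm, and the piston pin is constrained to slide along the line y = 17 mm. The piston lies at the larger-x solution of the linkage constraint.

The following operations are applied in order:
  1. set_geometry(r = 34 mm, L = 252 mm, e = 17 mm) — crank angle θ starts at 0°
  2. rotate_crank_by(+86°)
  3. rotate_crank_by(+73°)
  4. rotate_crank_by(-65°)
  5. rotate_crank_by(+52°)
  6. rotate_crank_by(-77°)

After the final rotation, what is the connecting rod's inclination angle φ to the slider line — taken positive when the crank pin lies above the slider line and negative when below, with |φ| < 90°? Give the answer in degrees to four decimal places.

set_geometry: r = 34 mm, L = 252 mm, e = 17 mm; θ ← 0°
rotate_crank_by(+86°): θ ← 0° +86° = 86°
rotate_crank_by(+73°): θ ← 86° +73° = 159°
rotate_crank_by(-65°): θ ← 159° -65° = 94°
rotate_crank_by(+52°): θ ← 94° +52° = 146°
rotate_crank_by(-77°): θ ← 146° -77° = 69°
crank pin P = (r cos θ, r sin θ) = (12.184510, 31.741735)
h = r sin θ − e = 31.741735 − 17 = 14.741735
sin φ = h / L = 14.741735 / 252 = 0.05849895
φ = arcsin(0.05849895) = 3.353657°

3.3537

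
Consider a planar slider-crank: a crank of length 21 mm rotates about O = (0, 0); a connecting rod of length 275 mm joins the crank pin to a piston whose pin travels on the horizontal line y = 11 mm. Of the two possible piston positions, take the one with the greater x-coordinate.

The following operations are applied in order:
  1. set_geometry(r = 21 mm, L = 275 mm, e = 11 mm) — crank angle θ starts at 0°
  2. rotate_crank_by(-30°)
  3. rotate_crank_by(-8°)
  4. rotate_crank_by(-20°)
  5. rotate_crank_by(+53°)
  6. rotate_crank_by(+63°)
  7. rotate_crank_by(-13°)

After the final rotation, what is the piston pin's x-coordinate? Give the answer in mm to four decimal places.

set_geometry: r = 21 mm, L = 275 mm, e = 11 mm; θ ← 0°
rotate_crank_by(-30°): θ ← 0° -30° = -30°
rotate_crank_by(-8°): θ ← -30° -8° = -38°
rotate_crank_by(-20°): θ ← -38° -20° = -58°
rotate_crank_by(+53°): θ ← -58° +53° = -5°
rotate_crank_by(+63°): θ ← -5° +63° = 58°
rotate_crank_by(-13°): θ ← 58° -13° = 45°
crank pin P = (r cos θ, r sin θ) = (14.849242, 14.849242)
h = r sin θ − e = 14.849242 − 11 = 3.849242
x = r cos θ + √(L² − h²) = 14.849242 + √(75625.0 − 14.8167) = 14.849242 + 274.973059 = 289.822302

289.8223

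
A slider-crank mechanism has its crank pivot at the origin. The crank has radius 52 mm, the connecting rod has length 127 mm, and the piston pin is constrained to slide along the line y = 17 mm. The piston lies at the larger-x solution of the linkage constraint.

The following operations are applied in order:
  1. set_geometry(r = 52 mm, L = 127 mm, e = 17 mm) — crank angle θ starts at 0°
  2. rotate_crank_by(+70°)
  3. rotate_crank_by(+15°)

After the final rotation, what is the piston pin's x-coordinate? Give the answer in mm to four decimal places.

set_geometry: r = 52 mm, L = 127 mm, e = 17 mm; θ ← 0°
rotate_crank_by(+70°): θ ← 0° +70° = 70°
rotate_crank_by(+15°): θ ← 70° +15° = 85°
crank pin P = (r cos θ, r sin θ) = (4.532099, 51.802124)
h = r sin θ − e = 51.802124 − 17 = 34.802124
x = r cos θ + √(L² − h²) = 4.532099 + √(16129.0 − 1211.1879) = 4.532099 + 122.138496 = 126.670594

126.6706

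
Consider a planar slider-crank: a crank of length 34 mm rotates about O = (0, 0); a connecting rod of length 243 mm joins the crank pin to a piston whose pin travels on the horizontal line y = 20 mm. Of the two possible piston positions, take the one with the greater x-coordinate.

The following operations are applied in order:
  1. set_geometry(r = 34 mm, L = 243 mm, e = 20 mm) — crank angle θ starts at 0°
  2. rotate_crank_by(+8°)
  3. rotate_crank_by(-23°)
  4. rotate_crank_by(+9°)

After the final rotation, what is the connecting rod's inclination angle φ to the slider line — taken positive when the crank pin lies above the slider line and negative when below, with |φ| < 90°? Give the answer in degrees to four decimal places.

-5.5624

set_geometry: r = 34 mm, L = 243 mm, e = 20 mm; θ ← 0°
rotate_crank_by(+8°): θ ← 0° +8° = 8°
rotate_crank_by(-23°): θ ← 8° -23° = -15°
rotate_crank_by(+9°): θ ← -15° +9° = -6°
crank pin P = (r cos θ, r sin θ) = (33.813744, -3.553968)
h = r sin θ − e = -3.553968 − 20 = -23.553968
sin φ = h / L = -23.553968 / 243 = -0.09692991
φ = arcsin(-0.09692991) = -5.562408°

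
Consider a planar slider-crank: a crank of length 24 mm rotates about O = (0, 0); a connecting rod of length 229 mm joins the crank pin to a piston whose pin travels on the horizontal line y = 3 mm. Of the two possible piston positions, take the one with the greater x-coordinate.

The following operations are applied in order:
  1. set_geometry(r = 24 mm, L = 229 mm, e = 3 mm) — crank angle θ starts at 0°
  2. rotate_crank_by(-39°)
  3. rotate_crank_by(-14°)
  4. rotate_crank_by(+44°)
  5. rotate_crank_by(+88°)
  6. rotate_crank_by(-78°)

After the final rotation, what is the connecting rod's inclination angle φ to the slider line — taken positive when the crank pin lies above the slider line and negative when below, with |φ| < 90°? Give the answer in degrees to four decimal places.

set_geometry: r = 24 mm, L = 229 mm, e = 3 mm; θ ← 0°
rotate_crank_by(-39°): θ ← 0° -39° = -39°
rotate_crank_by(-14°): θ ← -39° -14° = -53°
rotate_crank_by(+44°): θ ← -53° +44° = -9°
rotate_crank_by(+88°): θ ← -9° +88° = 79°
rotate_crank_by(-78°): θ ← 79° -78° = 1°
crank pin P = (r cos θ, r sin θ) = (23.996345, 0.418858)
h = r sin θ − e = 0.418858 − 3 = -2.581142
sin φ = h / L = -2.581142 / 229 = -0.01127136
φ = arcsin(-0.01127136) = -0.645815°

-0.6458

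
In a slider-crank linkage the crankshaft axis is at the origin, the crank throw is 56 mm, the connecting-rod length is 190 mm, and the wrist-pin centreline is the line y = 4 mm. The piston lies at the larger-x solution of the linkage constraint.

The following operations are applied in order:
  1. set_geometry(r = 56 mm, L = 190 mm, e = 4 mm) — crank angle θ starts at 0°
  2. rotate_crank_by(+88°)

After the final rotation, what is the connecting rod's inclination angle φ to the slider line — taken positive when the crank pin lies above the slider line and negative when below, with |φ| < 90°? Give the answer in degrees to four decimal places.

15.8729

set_geometry: r = 56 mm, L = 190 mm, e = 4 mm; θ ← 0°
rotate_crank_by(+88°): θ ← 0° +88° = 88°
crank pin P = (r cos θ, r sin θ) = (1.954372, 55.965886)
h = r sin θ − e = 55.965886 − 4 = 51.965886
sin φ = h / L = 51.965886 / 190 = 0.27350466
φ = arcsin(0.27350466) = 15.872922°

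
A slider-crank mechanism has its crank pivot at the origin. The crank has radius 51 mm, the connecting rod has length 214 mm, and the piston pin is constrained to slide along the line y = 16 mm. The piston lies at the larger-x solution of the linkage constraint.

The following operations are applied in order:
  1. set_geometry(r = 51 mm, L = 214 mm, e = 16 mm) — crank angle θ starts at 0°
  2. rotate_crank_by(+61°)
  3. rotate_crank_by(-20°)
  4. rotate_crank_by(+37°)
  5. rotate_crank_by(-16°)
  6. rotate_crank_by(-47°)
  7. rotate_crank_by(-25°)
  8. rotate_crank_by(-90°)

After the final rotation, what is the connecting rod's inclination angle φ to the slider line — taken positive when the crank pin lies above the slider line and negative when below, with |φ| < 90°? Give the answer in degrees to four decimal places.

set_geometry: r = 51 mm, L = 214 mm, e = 16 mm; θ ← 0°
rotate_crank_by(+61°): θ ← 0° +61° = 61°
rotate_crank_by(-20°): θ ← 61° -20° = 41°
rotate_crank_by(+37°): θ ← 41° +37° = 78°
rotate_crank_by(-16°): θ ← 78° -16° = 62°
rotate_crank_by(-47°): θ ← 62° -47° = 15°
rotate_crank_by(-25°): θ ← 15° -25° = -10°
rotate_crank_by(-90°): θ ← -10° -90° = -100°
crank pin P = (r cos θ, r sin θ) = (-8.856057, -50.225195)
h = r sin θ − e = -50.225195 − 16 = -66.225195
sin φ = h / L = -66.225195 / 214 = -0.30946353
φ = arcsin(-0.30946353) = -18.026903°

-18.0269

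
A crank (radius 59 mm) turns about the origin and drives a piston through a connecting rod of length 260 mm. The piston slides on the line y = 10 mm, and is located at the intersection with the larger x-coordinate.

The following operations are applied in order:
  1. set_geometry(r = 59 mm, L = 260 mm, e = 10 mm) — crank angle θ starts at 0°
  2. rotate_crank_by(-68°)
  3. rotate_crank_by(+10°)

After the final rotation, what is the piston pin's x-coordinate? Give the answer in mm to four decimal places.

284.2392

set_geometry: r = 59 mm, L = 260 mm, e = 10 mm; θ ← 0°
rotate_crank_by(-68°): θ ← 0° -68° = -68°
rotate_crank_by(+10°): θ ← -68° +10° = -58°
crank pin P = (r cos θ, r sin θ) = (31.265237, -50.034838)
h = r sin θ − e = -50.034838 − 10 = -60.034838
x = r cos θ + √(L² − h²) = 31.265237 + √(67600.0 − 3604.1817) = 31.265237 + 252.973948 = 284.239184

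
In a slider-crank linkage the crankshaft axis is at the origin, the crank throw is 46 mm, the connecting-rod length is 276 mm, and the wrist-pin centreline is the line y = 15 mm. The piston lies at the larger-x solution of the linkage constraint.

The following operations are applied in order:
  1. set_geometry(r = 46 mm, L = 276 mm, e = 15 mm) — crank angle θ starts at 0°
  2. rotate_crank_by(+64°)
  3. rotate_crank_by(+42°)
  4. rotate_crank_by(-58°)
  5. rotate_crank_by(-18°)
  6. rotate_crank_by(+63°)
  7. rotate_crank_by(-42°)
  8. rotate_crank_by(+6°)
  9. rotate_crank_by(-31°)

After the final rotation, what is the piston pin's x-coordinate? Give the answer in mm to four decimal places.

set_geometry: r = 46 mm, L = 276 mm, e = 15 mm; θ ← 0°
rotate_crank_by(+64°): θ ← 0° +64° = 64°
rotate_crank_by(+42°): θ ← 64° +42° = 106°
rotate_crank_by(-58°): θ ← 106° -58° = 48°
rotate_crank_by(-18°): θ ← 48° -18° = 30°
rotate_crank_by(+63°): θ ← 30° +63° = 93°
rotate_crank_by(-42°): θ ← 93° -42° = 51°
rotate_crank_by(+6°): θ ← 51° +6° = 57°
rotate_crank_by(-31°): θ ← 57° -31° = 26°
crank pin P = (r cos θ, r sin θ) = (41.344526, 20.165073)
h = r sin θ − e = 20.165073 − 15 = 5.165073
x = r cos θ + √(L² − h²) = 41.344526 + √(76176.0 − 26.6780) = 41.344526 + 275.951666 = 317.296192

317.2962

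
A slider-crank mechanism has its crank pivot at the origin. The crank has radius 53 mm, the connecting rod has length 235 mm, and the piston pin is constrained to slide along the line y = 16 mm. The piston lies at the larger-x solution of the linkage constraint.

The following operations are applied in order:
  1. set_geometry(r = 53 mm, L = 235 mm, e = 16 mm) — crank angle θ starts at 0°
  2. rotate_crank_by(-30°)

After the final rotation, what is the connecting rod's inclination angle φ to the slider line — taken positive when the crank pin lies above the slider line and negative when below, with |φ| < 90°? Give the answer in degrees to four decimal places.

-10.4193

set_geometry: r = 53 mm, L = 235 mm, e = 16 mm; θ ← 0°
rotate_crank_by(-30°): θ ← 0° -30° = -30°
crank pin P = (r cos θ, r sin θ) = (45.899346, -26.500000)
h = r sin θ − e = -26.500000 − 16 = -42.500000
sin φ = h / L = -42.500000 / 235 = -0.18085106
φ = arcsin(-0.18085106) = -10.419336°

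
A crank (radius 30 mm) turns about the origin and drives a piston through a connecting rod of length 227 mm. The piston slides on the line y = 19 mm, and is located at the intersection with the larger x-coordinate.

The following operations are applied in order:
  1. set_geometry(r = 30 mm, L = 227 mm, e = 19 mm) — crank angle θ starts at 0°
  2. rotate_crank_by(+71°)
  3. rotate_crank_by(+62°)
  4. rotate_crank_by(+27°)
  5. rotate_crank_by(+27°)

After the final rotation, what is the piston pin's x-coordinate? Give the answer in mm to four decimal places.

196.0902

set_geometry: r = 30 mm, L = 227 mm, e = 19 mm; θ ← 0°
rotate_crank_by(+71°): θ ← 0° +71° = 71°
rotate_crank_by(+62°): θ ← 71° +62° = 133°
rotate_crank_by(+27°): θ ← 133° +27° = 160°
rotate_crank_by(+27°): θ ← 160° +27° = 187°
crank pin P = (r cos θ, r sin θ) = (-29.776385, -3.656080)
h = r sin θ − e = -3.656080 − 19 = -22.656080
x = r cos θ + √(L² − h²) = -29.776385 + √(51529.0 − 513.2980) = -29.776385 + 225.866558 = 196.090173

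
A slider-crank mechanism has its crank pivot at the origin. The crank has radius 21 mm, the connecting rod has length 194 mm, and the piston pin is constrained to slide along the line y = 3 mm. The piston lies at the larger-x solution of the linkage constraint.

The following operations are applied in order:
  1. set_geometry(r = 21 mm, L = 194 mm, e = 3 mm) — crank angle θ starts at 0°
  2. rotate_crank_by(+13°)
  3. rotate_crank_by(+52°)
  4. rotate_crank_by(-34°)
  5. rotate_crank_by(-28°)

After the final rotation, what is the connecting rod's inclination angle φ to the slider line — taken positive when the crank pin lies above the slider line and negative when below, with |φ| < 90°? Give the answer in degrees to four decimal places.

set_geometry: r = 21 mm, L = 194 mm, e = 3 mm; θ ← 0°
rotate_crank_by(+13°): θ ← 0° +13° = 13°
rotate_crank_by(+52°): θ ← 13° +52° = 65°
rotate_crank_by(-34°): θ ← 65° -34° = 31°
rotate_crank_by(-28°): θ ← 31° -28° = 3°
crank pin P = (r cos θ, r sin θ) = (20.971220, 1.099055)
h = r sin θ − e = 1.099055 − 3 = -1.900945
sin φ = h / L = -1.900945 / 194 = -0.00979869
φ = arcsin(-0.00979869) = -0.561432°

-0.5614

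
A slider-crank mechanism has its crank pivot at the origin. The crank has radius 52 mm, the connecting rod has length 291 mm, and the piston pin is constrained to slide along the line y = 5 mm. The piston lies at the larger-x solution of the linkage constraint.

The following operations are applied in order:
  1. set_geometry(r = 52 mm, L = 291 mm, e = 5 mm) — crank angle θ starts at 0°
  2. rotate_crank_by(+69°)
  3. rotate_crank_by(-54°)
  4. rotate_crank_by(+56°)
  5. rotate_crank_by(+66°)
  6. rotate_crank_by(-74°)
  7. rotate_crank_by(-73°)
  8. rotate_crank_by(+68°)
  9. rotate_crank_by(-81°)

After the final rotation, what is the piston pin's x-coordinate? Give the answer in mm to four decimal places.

set_geometry: r = 52 mm, L = 291 mm, e = 5 mm; θ ← 0°
rotate_crank_by(+69°): θ ← 0° +69° = 69°
rotate_crank_by(-54°): θ ← 69° -54° = 15°
rotate_crank_by(+56°): θ ← 15° +56° = 71°
rotate_crank_by(+66°): θ ← 71° +66° = 137°
rotate_crank_by(-74°): θ ← 137° -74° = 63°
rotate_crank_by(-73°): θ ← 63° -73° = -10°
rotate_crank_by(+68°): θ ← -10° +68° = 58°
rotate_crank_by(-81°): θ ← 58° -81° = -23°
crank pin P = (r cos θ, r sin θ) = (47.866252, -20.318019)
h = r sin θ − e = -20.318019 − 5 = -25.318019
x = r cos θ + √(L² − h²) = 47.866252 + √(84681.0 − 641.0021) = 47.866252 + 289.896530 = 337.762782

337.7628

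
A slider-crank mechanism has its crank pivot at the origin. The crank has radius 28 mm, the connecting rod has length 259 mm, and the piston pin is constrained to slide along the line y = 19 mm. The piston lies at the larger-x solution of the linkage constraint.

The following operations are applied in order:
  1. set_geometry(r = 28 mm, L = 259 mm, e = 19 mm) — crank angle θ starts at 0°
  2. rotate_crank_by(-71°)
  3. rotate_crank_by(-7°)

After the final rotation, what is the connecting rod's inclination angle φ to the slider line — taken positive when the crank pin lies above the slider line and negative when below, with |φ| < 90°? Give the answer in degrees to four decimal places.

-10.3176

set_geometry: r = 28 mm, L = 259 mm, e = 19 mm; θ ← 0°
rotate_crank_by(-71°): θ ← 0° -71° = -71°
rotate_crank_by(-7°): θ ← -71° -7° = -78°
crank pin P = (r cos θ, r sin θ) = (5.821527, -27.388133)
h = r sin θ − e = -27.388133 − 19 = -46.388133
sin φ = h / L = -46.388133 / 259 = -0.17910476
φ = arcsin(-0.17910476) = -10.317619°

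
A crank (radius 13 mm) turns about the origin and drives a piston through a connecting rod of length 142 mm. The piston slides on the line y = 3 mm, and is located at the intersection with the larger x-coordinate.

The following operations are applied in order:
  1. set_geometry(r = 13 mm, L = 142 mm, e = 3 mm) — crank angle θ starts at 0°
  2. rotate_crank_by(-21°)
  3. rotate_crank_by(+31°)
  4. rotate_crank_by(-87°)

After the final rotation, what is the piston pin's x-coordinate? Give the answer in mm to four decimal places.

set_geometry: r = 13 mm, L = 142 mm, e = 3 mm; θ ← 0°
rotate_crank_by(-21°): θ ← 0° -21° = -21°
rotate_crank_by(+31°): θ ← -21° +31° = 10°
rotate_crank_by(-87°): θ ← 10° -87° = -77°
crank pin P = (r cos θ, r sin θ) = (2.924364, -12.666811)
h = r sin θ − e = -12.666811 − 3 = -15.666811
x = r cos θ + √(L² − h²) = 2.924364 + √(20164.0 − 245.4490) = 2.924364 + 141.133097 = 144.057461

144.0575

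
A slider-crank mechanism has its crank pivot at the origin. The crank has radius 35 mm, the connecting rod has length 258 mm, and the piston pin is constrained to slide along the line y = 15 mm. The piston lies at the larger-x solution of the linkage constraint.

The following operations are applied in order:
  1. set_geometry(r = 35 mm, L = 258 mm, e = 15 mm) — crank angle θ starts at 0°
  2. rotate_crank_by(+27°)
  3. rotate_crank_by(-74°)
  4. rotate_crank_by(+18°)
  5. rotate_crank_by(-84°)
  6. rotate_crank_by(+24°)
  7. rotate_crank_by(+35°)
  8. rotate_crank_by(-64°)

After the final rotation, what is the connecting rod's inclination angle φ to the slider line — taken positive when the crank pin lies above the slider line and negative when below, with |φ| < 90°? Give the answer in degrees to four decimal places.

set_geometry: r = 35 mm, L = 258 mm, e = 15 mm; θ ← 0°
rotate_crank_by(+27°): θ ← 0° +27° = 27°
rotate_crank_by(-74°): θ ← 27° -74° = -47°
rotate_crank_by(+18°): θ ← -47° +18° = -29°
rotate_crank_by(-84°): θ ← -29° -84° = -113°
rotate_crank_by(+24°): θ ← -113° +24° = -89°
rotate_crank_by(+35°): θ ← -89° +35° = -54°
rotate_crank_by(-64°): θ ← -54° -64° = -118°
crank pin P = (r cos θ, r sin θ) = (-16.431505, -30.903166)
h = r sin θ − e = -30.903166 − 15 = -45.903166
sin φ = h / L = -45.903166 / 258 = -0.17791925
φ = arcsin(-0.17791925) = -10.248585°

-10.2486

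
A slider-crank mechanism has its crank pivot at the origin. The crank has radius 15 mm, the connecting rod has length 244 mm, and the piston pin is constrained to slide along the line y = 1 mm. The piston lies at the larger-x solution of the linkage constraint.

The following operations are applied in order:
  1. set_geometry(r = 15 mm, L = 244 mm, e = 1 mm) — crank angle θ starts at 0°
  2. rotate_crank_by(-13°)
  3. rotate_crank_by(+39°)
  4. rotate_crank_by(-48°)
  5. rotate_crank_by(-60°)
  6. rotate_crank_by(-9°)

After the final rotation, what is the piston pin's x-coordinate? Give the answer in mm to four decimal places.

set_geometry: r = 15 mm, L = 244 mm, e = 1 mm; θ ← 0°
rotate_crank_by(-13°): θ ← 0° -13° = -13°
rotate_crank_by(+39°): θ ← -13° +39° = 26°
rotate_crank_by(-48°): θ ← 26° -48° = -22°
rotate_crank_by(-60°): θ ← -22° -60° = -82°
rotate_crank_by(-9°): θ ← -82° -9° = -91°
crank pin P = (r cos θ, r sin θ) = (-0.261786, -14.997715)
h = r sin θ − e = -14.997715 − 1 = -15.997715
x = r cos θ + √(L² − h²) = -0.261786 + √(59536.0 − 255.9269) = -0.261786 + 243.474995 = 243.213209

243.2132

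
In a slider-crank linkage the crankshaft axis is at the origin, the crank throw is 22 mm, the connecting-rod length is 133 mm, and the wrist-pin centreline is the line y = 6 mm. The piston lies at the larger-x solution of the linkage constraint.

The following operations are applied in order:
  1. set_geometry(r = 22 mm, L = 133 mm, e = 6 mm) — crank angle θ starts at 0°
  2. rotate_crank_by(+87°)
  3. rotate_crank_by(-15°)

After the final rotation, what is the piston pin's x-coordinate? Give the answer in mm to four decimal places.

set_geometry: r = 22 mm, L = 133 mm, e = 6 mm; θ ← 0°
rotate_crank_by(+87°): θ ← 0° +87° = 87°
rotate_crank_by(-15°): θ ← 87° -15° = 72°
crank pin P = (r cos θ, r sin θ) = (6.798374, 20.923243)
h = r sin θ − e = 20.923243 − 6 = 14.923243
x = r cos θ + √(L² − h²) = 6.798374 + √(17689.0 − 222.7032) = 6.798374 + 132.160118 = 138.958492

138.9585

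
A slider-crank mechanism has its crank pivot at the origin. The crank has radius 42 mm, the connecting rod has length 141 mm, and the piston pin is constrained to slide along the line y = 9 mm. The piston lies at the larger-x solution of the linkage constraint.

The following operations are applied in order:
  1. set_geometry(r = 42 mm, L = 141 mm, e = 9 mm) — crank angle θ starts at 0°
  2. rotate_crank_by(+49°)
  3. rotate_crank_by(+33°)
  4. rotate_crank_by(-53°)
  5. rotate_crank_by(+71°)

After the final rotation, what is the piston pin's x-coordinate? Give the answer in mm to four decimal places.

set_geometry: r = 42 mm, L = 141 mm, e = 9 mm; θ ← 0°
rotate_crank_by(+49°): θ ← 0° +49° = 49°
rotate_crank_by(+33°): θ ← 49° +33° = 82°
rotate_crank_by(-53°): θ ← 82° -53° = 29°
rotate_crank_by(+71°): θ ← 29° +71° = 100°
crank pin P = (r cos θ, r sin θ) = (-7.293223, 41.361926)
h = r sin θ − e = 41.361926 − 9 = 32.361926
x = r cos θ + √(L² − h²) = -7.293223 + √(19881.0 − 1047.2942) = -7.293223 + 137.235949 = 129.942726

129.9427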